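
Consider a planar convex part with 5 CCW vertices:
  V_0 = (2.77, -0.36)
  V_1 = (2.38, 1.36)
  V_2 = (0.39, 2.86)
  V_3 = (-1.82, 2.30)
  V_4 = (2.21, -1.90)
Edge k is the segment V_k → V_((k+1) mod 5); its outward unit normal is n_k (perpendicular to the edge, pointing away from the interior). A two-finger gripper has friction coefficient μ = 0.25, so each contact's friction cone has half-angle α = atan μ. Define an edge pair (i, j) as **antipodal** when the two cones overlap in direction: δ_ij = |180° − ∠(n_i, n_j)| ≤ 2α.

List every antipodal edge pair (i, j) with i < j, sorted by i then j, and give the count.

α = atan 0.25 = 14.04°;  2α = 28.07°
n_0 = (+0.9752, +0.2211)
n_1 = (+0.6019, +0.7986)
n_2 = (-0.2456, +0.9694)
n_3 = (-0.7216, -0.6924)
n_4 = (+0.9398, -0.3417)
  (0,1): δ = 139.78°  ·
  (0,2): δ = 88.56°  ·
  (0,3): δ = 31.04°  ·
  (0,4): δ = 147.24°  ·
  (1,2): δ = 128.77°  ·
  (1,3): δ = 9.18°  ✓
  (1,4): δ = 107.02°  ·
  (2,3): δ = 60.40°  ·
  (2,4): δ = 55.80°  ·
  (3,4): δ = 63.80°  ·
antipodal pairs: 1

count = 1; pairs: (1,3)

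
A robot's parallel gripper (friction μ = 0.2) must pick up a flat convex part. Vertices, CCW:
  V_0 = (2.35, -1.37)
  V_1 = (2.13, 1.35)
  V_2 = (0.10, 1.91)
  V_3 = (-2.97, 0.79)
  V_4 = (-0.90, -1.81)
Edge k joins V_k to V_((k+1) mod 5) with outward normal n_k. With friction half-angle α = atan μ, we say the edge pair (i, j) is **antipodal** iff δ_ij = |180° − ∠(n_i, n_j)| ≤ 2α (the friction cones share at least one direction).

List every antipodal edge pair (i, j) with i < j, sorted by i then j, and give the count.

count = 1; pairs: (2,4)

α = atan 0.2 = 11.31°;  2α = 22.62°
n_0 = (+0.9967, +0.0806)
n_1 = (+0.2659, +0.9640)
n_2 = (-0.3427, +0.9394)
n_3 = (-0.7823, -0.6229)
n_4 = (+0.1342, -0.9910)
  (0,1): δ = 110.05°  ·
  (0,2): δ = 74.58°  ·
  (0,3): δ = 33.90°  ·
  (0,4): δ = 93.09°  ·
  (1,2): δ = 144.53°  ·
  (1,3): δ = 36.05°  ·
  (1,4): δ = 23.13°  ·
  (2,3): δ = 71.52°  ·
  (2,4): δ = 12.33°  ✓
  (3,4): δ = 120.82°  ·
antipodal pairs: 1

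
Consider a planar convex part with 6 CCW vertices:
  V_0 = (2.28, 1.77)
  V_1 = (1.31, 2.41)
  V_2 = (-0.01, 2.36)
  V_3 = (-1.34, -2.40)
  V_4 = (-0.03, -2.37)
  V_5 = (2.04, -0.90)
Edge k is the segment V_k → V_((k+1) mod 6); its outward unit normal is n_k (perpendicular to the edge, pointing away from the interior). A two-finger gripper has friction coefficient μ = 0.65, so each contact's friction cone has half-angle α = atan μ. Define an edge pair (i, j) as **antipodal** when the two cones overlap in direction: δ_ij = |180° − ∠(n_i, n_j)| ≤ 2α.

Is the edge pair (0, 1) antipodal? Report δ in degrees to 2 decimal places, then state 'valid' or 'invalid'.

δ = 144.41°, invalid

α = atan 0.65 = 33.02°;  2α = 66.05°
edge 0: e_0 = (-0.97, +0.64);  n_0 = (+0.5507, +0.8347)
edge 1: e_1 = (-1.32, -0.05);  n_1 = (-0.0379, +0.9993)
∠(n_0, n_1) = 35.59°
δ = |180° − 35.59°| = 144.41°
144.41° > 2α = 66.05°  →  invalid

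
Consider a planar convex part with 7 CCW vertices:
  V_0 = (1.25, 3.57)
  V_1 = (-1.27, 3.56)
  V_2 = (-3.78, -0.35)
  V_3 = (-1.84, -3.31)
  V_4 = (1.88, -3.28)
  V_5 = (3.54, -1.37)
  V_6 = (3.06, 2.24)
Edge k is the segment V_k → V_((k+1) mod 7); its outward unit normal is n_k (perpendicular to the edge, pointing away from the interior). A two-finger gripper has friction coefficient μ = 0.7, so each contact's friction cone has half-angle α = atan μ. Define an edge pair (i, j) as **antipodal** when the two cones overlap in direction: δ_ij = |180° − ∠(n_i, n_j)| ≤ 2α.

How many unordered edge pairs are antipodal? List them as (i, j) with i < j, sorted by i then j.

count = 9; pairs: (0,2), (0,3), (0,4), (1,3), (1,4), (1,5), (2,5), (2,6), (3,6)

α = atan 0.7 = 34.99°;  2α = 69.98°
n_0 = (-0.0040, +1.0000)
n_1 = (-0.8415, +0.5402)
n_2 = (-0.8364, -0.5482)
n_3 = (+0.0081, -1.0000)
n_4 = (+0.7548, -0.6560)
n_5 = (+0.9913, +0.1318)
n_6 = (+0.5921, +0.8058)
  (0,1): δ = 122.93°  ·
  (0,2): δ = 56.99°  ✓
  (0,3): δ = 0.23°  ✓
  (0,4): δ = 48.78°  ✓
  (0,5): δ = 97.35°  ·
  (0,6): δ = 143.46°  ·
  (1,2): δ = 114.06°  ·
  (1,3): δ = 56.84°  ✓
  (1,4): δ = 8.30°  ✓
  (1,5): δ = 40.27°  ✓
  (1,6): δ = 86.39°  ·
  (2,3): δ = 122.78°  ·
  (2,4): δ = 74.24°  ·
  (2,5): δ = 25.67°  ✓
  (2,6): δ = 20.45°  ✓
  (3,4): δ = 131.46°  ·
  (3,5): δ = 82.89°  ·
  (3,6): δ = 36.77°  ✓
  (4,5): δ = 131.43°  ·
  (4,6): δ = 85.31°  ·
  (5,6): δ = 133.88°  ·
antipodal pairs: 9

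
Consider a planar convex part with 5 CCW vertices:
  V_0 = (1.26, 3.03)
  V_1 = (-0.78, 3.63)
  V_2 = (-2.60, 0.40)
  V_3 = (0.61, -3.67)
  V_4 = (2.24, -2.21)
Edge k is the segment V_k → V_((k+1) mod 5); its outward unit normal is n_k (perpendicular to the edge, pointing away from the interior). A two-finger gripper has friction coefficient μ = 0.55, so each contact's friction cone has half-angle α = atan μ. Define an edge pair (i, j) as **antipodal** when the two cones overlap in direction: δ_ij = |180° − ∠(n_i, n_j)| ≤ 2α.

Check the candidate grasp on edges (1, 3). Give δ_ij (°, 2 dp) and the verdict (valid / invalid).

δ = 18.75°, valid

α = atan 0.55 = 28.81°;  2α = 57.62°
edge 1: e_1 = (-1.82, -3.23);  n_1 = (-0.8712, +0.4909)
edge 3: e_3 = (+1.63, +1.46);  n_3 = (+0.6672, -0.7449)
∠(n_1, n_3) = 161.25°
δ = |180° − 161.25°| = 18.75°
18.75° ≤ 2α = 57.62°  →  valid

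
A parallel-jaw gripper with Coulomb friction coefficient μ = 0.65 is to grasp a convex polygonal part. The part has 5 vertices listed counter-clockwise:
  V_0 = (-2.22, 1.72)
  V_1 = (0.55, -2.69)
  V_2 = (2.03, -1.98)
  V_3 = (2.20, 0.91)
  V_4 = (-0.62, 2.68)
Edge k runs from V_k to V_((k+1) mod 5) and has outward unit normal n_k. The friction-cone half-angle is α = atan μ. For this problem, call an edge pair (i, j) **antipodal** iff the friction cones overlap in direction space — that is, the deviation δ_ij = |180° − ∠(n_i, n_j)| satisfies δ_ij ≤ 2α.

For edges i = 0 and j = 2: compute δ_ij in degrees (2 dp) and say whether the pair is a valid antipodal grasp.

α = atan 0.65 = 33.02°;  2α = 66.05°
edge 0: e_0 = (+2.77, -4.41);  n_0 = (-0.8468, -0.5319)
edge 2: e_2 = (+0.17, +2.89);  n_2 = (+0.9983, -0.0587)
∠(n_0, n_2) = 144.50°
δ = |180° − 144.50°| = 35.50°
35.50° ≤ 2α = 66.05°  →  valid

δ = 35.50°, valid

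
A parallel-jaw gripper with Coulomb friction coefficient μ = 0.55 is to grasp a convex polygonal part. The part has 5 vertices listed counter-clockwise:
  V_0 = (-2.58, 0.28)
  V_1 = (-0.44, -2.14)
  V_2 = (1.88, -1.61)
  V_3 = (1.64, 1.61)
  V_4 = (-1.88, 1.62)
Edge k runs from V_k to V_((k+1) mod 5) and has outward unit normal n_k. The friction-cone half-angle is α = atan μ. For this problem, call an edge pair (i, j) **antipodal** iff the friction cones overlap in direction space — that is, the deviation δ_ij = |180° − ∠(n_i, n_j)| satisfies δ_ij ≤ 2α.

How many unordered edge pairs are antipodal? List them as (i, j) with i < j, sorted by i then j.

count = 5; pairs: (0,2), (0,3), (1,3), (1,4), (2,4)

α = atan 0.55 = 28.81°;  2α = 57.62°
n_0 = (-0.7491, -0.6624)
n_1 = (+0.2227, -0.9749)
n_2 = (+0.9972, +0.0743)
n_3 = (+0.0028, +1.0000)
n_4 = (-0.8863, +0.4630)
  (0,1): δ = 118.62°  ·
  (0,2): δ = 37.22°  ✓
  (0,3): δ = 48.35°  ✓
  (0,4): δ = 110.93°  ·
  (1,2): δ = 98.61°  ·
  (1,3): δ = 13.03°  ✓
  (1,4): δ = 49.55°  ✓
  (2,3): δ = 94.43°  ·
  (2,4): δ = 31.84°  ✓
  (3,4): δ = 117.42°  ·
antipodal pairs: 5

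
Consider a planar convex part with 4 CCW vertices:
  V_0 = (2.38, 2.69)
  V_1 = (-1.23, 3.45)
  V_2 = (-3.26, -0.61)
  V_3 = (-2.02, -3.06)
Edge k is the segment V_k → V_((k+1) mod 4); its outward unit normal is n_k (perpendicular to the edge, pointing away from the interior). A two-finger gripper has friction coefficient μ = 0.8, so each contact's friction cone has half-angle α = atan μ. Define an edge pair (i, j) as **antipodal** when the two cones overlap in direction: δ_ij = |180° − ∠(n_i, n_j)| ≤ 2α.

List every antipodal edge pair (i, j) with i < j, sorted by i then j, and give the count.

α = atan 0.8 = 38.66°;  2α = 77.32°
n_0 = (+0.2060, +0.9785)
n_1 = (-0.8944, +0.4472)
n_2 = (-0.8922, -0.4516)
n_3 = (+0.7942, -0.6077)
  (0,1): δ = 104.68°  ·
  (0,2): δ = 51.27°  ✓
  (0,3): δ = 64.46°  ✓
  (1,2): δ = 126.59°  ·
  (1,3): δ = 10.86°  ✓
  (2,3): δ = 64.27°  ✓
antipodal pairs: 4

count = 4; pairs: (0,2), (0,3), (1,3), (2,3)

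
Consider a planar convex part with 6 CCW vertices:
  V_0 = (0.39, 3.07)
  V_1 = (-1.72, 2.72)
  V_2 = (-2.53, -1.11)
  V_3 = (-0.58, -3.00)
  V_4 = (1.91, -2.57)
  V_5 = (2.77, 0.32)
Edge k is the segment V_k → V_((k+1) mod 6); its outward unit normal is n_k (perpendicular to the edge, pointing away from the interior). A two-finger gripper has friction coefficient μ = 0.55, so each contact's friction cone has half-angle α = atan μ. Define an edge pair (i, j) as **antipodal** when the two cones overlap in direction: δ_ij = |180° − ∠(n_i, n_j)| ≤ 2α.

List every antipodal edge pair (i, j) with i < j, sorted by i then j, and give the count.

α = atan 0.55 = 28.81°;  2α = 57.62°
n_0 = (-0.1636, +0.9865)
n_1 = (-0.9784, +0.2069)
n_2 = (-0.6960, -0.7181)
n_3 = (+0.1702, -0.9854)
n_4 = (+0.9585, -0.2852)
n_5 = (+0.7561, +0.6544)
  (0,1): δ = 111.36°  ·
  (0,2): δ = 53.52°  ✓
  (0,3): δ = 0.38°  ✓
  (0,4): δ = 64.01°  ·
  (0,5): δ = 121.46°  ·
  (1,2): δ = 122.16°  ·
  (1,3): δ = 68.26°  ·
  (1,4): δ = 4.63°  ✓
  (1,5): δ = 52.82°  ✓
  (2,3): δ = 126.10°  ·
  (2,4): δ = 62.47°  ·
  (2,5): δ = 5.02°  ✓
  (3,4): δ = 116.37°  ·
  (3,5): δ = 58.92°  ·
  (4,5): δ = 122.55°  ·
antipodal pairs: 5

count = 5; pairs: (0,2), (0,3), (1,4), (1,5), (2,5)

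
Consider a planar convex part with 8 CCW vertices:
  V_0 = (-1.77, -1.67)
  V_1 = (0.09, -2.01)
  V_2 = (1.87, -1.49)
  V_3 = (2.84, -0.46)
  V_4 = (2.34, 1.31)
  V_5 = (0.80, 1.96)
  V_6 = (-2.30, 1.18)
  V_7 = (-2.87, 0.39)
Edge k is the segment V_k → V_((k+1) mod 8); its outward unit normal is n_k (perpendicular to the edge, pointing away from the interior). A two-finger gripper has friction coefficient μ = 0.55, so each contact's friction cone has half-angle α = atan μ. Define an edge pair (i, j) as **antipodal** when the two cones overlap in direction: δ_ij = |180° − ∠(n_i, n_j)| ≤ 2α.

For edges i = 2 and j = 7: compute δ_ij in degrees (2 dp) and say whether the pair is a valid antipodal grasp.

α = atan 0.55 = 28.81°;  2α = 57.62°
edge 2: e_2 = (+0.97, +1.03);  n_2 = (+0.7280, -0.6856)
edge 7: e_7 = (+1.10, -2.06);  n_7 = (-0.8821, -0.4710)
∠(n_2, n_7) = 108.62°
δ = |180° − 108.62°| = 71.38°
71.38° > 2α = 57.62°  →  invalid

δ = 71.38°, invalid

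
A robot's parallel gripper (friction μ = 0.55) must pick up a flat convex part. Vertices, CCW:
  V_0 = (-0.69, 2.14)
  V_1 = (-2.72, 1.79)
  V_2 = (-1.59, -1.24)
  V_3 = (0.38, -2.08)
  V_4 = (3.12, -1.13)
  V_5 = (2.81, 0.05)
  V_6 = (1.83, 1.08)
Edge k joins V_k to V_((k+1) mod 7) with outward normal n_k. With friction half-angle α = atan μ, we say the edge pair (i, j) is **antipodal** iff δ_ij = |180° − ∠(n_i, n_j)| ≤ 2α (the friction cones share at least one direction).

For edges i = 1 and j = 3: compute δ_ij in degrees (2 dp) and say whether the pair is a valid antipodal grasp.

δ = 91.33°, invalid

α = atan 0.55 = 28.81°;  2α = 57.62°
edge 1: e_1 = (+1.13, -3.03);  n_1 = (-0.9370, -0.3494)
edge 3: e_3 = (+2.74, +0.95);  n_3 = (+0.3276, -0.9448)
∠(n_1, n_3) = 88.67°
δ = |180° − 88.67°| = 91.33°
91.33° > 2α = 57.62°  →  invalid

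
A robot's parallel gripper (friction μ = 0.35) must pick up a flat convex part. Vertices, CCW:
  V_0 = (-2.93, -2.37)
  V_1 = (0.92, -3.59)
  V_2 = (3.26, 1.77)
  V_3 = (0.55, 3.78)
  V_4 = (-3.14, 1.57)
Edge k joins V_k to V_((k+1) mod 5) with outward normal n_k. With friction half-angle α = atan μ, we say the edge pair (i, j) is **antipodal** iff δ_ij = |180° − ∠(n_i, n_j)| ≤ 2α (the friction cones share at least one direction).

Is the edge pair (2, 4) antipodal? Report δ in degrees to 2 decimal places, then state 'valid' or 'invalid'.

α = atan 0.35 = 19.29°;  2α = 38.58°
edge 2: e_2 = (-2.71, +2.01);  n_2 = (+0.5957, +0.8032)
edge 4: e_4 = (+0.21, -3.94);  n_4 = (-0.9986, -0.0532)
∠(n_2, n_4) = 129.62°
δ = |180° − 129.62°| = 50.38°
50.38° > 2α = 38.58°  →  invalid

δ = 50.38°, invalid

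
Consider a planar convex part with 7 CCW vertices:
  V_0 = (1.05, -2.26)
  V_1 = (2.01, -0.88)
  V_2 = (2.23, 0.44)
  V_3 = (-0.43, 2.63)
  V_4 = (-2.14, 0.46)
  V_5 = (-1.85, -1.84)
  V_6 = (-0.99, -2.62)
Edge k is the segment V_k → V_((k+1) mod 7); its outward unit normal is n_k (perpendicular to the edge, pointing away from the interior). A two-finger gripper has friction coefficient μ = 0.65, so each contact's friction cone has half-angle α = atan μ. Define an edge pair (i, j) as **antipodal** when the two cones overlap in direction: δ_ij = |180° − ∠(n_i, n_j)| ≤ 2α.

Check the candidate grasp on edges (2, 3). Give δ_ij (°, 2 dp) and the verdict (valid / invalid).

α = atan 0.65 = 33.02°;  2α = 66.05°
edge 2: e_2 = (-2.66, +2.19);  n_2 = (+0.6356, +0.7720)
edge 3: e_3 = (-1.71, -2.17);  n_3 = (-0.7854, +0.6189)
∠(n_2, n_3) = 91.23°
δ = |180° − 91.23°| = 88.77°
88.77° > 2α = 66.05°  →  invalid

δ = 88.77°, invalid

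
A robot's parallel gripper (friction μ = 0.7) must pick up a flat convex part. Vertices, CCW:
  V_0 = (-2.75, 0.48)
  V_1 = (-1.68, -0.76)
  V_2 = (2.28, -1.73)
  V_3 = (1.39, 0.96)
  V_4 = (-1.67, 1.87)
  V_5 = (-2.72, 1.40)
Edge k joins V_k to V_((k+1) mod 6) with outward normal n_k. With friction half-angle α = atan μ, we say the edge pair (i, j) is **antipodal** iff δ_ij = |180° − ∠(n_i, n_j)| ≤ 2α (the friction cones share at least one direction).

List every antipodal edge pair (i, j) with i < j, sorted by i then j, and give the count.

α = atan 0.7 = 34.99°;  2α = 69.98°
n_0 = (-0.7571, -0.6533)
n_1 = (-0.2379, -0.9713)
n_2 = (+0.9494, +0.3141)
n_3 = (+0.2850, +0.9585)
n_4 = (-0.4086, +0.9127)
n_5 = (-0.9995, +0.0326)
  (0,1): δ = 144.55°  ·
  (0,2): δ = 22.48°  ✓
  (0,3): δ = 32.65°  ✓
  (0,4): δ = 73.32°  ·
  (0,5): δ = 137.34°  ·
  (1,2): δ = 57.93°  ✓
  (1,3): δ = 2.80°  ✓
  (1,4): δ = 37.88°  ✓
  (1,5): δ = 101.90°  ·
  (2,3): δ = 124.87°  ·
  (2,4): δ = 84.19°  ·
  (2,5): δ = 20.17°  ✓
  (3,4): δ = 139.32°  ·
  (3,5): δ = 75.31°  ·
  (4,5): δ = 115.98°  ·
antipodal pairs: 6

count = 6; pairs: (0,2), (0,3), (1,2), (1,3), (1,4), (2,5)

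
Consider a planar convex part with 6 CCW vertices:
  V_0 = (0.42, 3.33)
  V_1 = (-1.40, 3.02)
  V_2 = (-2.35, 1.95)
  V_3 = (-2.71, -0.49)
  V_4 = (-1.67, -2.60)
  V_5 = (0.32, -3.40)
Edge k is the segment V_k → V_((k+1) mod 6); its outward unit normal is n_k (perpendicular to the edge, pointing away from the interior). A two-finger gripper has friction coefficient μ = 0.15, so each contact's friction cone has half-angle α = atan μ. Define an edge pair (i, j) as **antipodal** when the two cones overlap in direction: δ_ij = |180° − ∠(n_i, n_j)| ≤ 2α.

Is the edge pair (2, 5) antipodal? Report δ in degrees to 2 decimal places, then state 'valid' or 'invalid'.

δ = 7.54°, valid

α = atan 0.15 = 8.53°;  2α = 17.06°
edge 2: e_2 = (-0.36, -2.44);  n_2 = (-0.9893, +0.1460)
edge 5: e_5 = (+0.10, +6.73);  n_5 = (+0.9999, -0.0149)
∠(n_2, n_5) = 172.46°
δ = |180° − 172.46°| = 7.54°
7.54° ≤ 2α = 17.06°  →  valid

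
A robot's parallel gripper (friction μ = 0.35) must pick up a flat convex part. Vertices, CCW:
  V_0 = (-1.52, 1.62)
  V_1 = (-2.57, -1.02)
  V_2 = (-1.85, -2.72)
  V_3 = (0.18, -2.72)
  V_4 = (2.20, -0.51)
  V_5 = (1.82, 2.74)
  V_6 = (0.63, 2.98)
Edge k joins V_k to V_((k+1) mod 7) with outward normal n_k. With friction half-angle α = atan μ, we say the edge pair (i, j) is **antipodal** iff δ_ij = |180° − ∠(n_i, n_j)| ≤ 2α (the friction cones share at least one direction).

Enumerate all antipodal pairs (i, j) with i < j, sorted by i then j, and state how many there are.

count = 6; pairs: (0,3), (0,4), (1,4), (2,5), (2,6), (3,6)

α = atan 0.35 = 19.29°;  2α = 38.58°
n_0 = (-0.9292, +0.3696)
n_1 = (-0.9208, -0.3900)
n_2 = (+0.0000, -1.0000)
n_3 = (+0.7381, -0.6747)
n_4 = (+0.9932, +0.1161)
n_5 = (+0.1977, +0.9803)
n_6 = (-0.5346, +0.8451)
  (0,1): δ = 135.36°  ·
  (0,2): δ = 68.31°  ·
  (0,3): δ = 20.74°  ✓
  (0,4): δ = 28.36°  ✓
  (0,5): δ = 100.29°  ·
  (0,6): δ = 144.00°  ·
  (1,2): δ = 112.95°  ·
  (1,3): δ = 65.38°  ·
  (1,4): δ = 16.29°  ✓
  (1,5): δ = 55.64°  ·
  (1,6): δ = 99.36°  ·
  (2,3): δ = 132.43°  ·
  (2,4): δ = 83.33°  ·
  (2,5): δ = 11.40°  ✓
  (2,6): δ = 32.32°  ✓
  (3,4): δ = 130.90°  ·
  (3,5): δ = 58.97°  ·
  (3,6): δ = 15.26°  ✓
  (4,5): δ = 108.07°  ·
  (4,6): δ = 64.35°  ·
  (5,6): δ = 136.28°  ·
antipodal pairs: 6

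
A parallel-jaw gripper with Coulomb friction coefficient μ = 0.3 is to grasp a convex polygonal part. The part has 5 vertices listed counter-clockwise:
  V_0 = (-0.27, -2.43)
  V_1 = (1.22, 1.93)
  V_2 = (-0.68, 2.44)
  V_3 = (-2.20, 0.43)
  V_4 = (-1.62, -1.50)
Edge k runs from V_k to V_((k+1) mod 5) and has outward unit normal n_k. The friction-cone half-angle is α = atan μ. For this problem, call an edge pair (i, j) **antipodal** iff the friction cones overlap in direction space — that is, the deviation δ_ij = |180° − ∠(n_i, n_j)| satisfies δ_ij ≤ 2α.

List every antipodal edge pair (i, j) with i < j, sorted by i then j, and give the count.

α = atan 0.3 = 16.70°;  2α = 33.40°
n_0 = (+0.9463, -0.3234)
n_1 = (+0.2592, +0.9658)
n_2 = (-0.7976, +0.6032)
n_3 = (-0.9577, -0.2878)
n_4 = (-0.5673, -0.8235)
  (0,1): δ = 86.16°  ·
  (0,2): δ = 18.23°  ✓
  (0,3): δ = 35.59°  ·
  (0,4): δ = 74.30°  ·
  (1,2): δ = 112.07°  ·
  (1,3): δ = 58.25°  ·
  (1,4): δ = 19.54°  ✓
  (2,3): δ = 126.18°  ·
  (2,4): δ = 87.47°  ·
  (3,4): δ = 141.29°  ·
antipodal pairs: 2

count = 2; pairs: (0,2), (1,4)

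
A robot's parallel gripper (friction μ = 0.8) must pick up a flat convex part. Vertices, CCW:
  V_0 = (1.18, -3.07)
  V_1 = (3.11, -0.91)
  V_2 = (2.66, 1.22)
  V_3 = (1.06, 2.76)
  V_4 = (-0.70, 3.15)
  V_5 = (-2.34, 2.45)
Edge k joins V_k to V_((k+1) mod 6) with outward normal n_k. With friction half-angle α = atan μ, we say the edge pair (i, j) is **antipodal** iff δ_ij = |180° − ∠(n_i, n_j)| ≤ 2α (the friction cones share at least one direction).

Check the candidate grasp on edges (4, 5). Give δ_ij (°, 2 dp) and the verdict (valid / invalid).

α = atan 0.8 = 38.66°;  2α = 77.32°
edge 4: e_4 = (-1.64, -0.70);  n_4 = (-0.3926, +0.9197)
edge 5: e_5 = (+3.52, -5.52);  n_5 = (-0.8432, -0.5377)
∠(n_4, n_5) = 99.41°
δ = |180° − 99.41°| = 80.59°
80.59° > 2α = 77.32°  →  invalid

δ = 80.59°, invalid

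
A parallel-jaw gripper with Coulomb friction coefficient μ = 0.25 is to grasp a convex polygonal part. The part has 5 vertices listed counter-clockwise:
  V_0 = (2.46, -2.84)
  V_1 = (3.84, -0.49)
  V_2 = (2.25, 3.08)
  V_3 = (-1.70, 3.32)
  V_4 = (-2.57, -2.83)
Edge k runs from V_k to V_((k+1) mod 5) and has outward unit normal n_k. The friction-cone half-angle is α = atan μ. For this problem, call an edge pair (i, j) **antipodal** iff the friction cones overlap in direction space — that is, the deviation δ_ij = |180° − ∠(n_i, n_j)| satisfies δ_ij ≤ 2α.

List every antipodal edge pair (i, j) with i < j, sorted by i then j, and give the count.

α = atan 0.25 = 14.04°;  2α = 28.07°
n_0 = (+0.8623, -0.5064)
n_1 = (+0.9135, +0.4069)
n_2 = (+0.0606, +0.9982)
n_3 = (-0.9901, +0.1401)
n_4 = (-0.0020, -1.0000)
  (0,1): δ = 125.57°  ·
  (0,2): δ = 63.05°  ·
  (0,3): δ = 22.37°  ✓
  (0,4): δ = 120.31°  ·
  (1,2): δ = 117.48°  ·
  (1,3): δ = 32.06°  ·
  (1,4): δ = 65.88°  ·
  (2,3): δ = 94.57°  ·
  (2,4): δ = 3.36°  ✓
  (3,4): δ = 82.06°  ·
antipodal pairs: 2

count = 2; pairs: (0,3), (2,4)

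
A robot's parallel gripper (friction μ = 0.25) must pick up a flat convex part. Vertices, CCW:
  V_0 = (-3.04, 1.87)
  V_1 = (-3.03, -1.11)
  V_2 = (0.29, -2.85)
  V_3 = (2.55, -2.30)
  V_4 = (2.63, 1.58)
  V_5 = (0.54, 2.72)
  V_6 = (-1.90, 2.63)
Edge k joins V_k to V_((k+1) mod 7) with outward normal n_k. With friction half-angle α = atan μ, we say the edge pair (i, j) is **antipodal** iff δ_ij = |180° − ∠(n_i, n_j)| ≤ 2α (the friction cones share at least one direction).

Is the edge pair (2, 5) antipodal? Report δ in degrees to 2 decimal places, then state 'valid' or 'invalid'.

δ = 11.57°, valid

α = atan 0.25 = 14.04°;  2α = 28.07°
edge 2: e_2 = (+2.26, +0.55);  n_2 = (+0.2365, -0.9716)
edge 5: e_5 = (-2.44, -0.09);  n_5 = (-0.0369, +0.9993)
∠(n_2, n_5) = 168.43°
δ = |180° − 168.43°| = 11.57°
11.57° ≤ 2α = 28.07°  →  valid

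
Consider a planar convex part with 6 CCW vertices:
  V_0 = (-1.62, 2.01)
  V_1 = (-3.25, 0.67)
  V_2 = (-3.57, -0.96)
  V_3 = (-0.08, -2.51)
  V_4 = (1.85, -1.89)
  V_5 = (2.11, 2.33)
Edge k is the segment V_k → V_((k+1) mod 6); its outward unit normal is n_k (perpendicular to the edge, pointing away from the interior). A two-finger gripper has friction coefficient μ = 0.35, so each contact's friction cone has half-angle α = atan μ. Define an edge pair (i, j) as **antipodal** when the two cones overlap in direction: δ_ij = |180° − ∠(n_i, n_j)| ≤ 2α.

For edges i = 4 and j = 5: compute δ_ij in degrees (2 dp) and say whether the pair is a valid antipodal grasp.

α = atan 0.35 = 19.29°;  2α = 38.58°
edge 4: e_4 = (+0.26, +4.22);  n_4 = (+0.9981, -0.0615)
edge 5: e_5 = (-3.73, -0.32);  n_5 = (-0.0855, +0.9963)
∠(n_4, n_5) = 98.43°
δ = |180° − 98.43°| = 81.57°
81.57° > 2α = 38.58°  →  invalid

δ = 81.57°, invalid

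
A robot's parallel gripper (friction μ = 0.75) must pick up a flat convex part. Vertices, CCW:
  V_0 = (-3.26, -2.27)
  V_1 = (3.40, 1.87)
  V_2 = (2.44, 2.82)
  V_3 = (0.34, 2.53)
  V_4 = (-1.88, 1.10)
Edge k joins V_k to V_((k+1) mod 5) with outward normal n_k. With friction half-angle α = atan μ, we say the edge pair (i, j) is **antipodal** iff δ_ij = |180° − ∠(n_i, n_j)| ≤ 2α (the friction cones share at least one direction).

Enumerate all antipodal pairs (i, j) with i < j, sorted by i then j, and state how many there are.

count = 4; pairs: (0,2), (0,3), (0,4), (1,4)

α = atan 0.75 = 36.87°;  2α = 73.74°
n_0 = (+0.5279, -0.8493)
n_1 = (+0.7034, +0.7108)
n_2 = (-0.1368, +0.9906)
n_3 = (-0.5415, +0.8407)
n_4 = (-0.9254, +0.3790)
  (0,1): δ = 76.57°  ·
  (0,2): δ = 24.00°  ✓
  (0,3): δ = 0.92°  ✓
  (0,4): δ = 35.87°  ✓
  (1,2): δ = 127.44°  ·
  (1,3): δ = 102.51°  ·
  (1,4): δ = 67.57°  ✓
  (2,3): δ = 155.08°  ·
  (2,4): δ = 120.13°  ·
  (3,4): δ = 145.06°  ·
antipodal pairs: 4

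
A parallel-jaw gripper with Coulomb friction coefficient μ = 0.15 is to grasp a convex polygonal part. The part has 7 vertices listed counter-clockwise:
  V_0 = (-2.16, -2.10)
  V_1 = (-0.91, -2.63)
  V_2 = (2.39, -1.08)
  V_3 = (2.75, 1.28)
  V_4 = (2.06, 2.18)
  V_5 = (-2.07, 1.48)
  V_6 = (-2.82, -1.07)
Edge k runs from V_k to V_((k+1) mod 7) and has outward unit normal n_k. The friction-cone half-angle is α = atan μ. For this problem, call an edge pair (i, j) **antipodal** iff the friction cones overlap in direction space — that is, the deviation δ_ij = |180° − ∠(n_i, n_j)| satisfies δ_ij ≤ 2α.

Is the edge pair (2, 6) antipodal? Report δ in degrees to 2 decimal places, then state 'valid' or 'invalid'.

α = atan 0.15 = 8.53°;  2α = 17.06°
edge 2: e_2 = (+0.36, +2.36);  n_2 = (+0.9886, -0.1508)
edge 6: e_6 = (+0.66, -1.03);  n_6 = (-0.8420, -0.5395)
∠(n_2, n_6) = 138.68°
δ = |180° − 138.68°| = 41.32°
41.32° > 2α = 17.06°  →  invalid

δ = 41.32°, invalid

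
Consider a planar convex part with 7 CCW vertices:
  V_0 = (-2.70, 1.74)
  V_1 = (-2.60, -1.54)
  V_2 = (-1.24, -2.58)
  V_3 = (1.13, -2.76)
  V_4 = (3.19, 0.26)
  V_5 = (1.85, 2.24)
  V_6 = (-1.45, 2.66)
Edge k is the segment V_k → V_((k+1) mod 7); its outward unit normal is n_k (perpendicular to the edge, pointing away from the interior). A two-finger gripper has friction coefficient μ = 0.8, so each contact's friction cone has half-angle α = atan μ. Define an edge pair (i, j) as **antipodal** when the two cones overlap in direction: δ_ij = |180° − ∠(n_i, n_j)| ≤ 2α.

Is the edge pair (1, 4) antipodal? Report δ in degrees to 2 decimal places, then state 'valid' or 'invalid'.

α = atan 0.8 = 38.66°;  2α = 77.32°
edge 1: e_1 = (+1.36, -1.04);  n_1 = (-0.6075, -0.7944)
edge 4: e_4 = (-1.34, +1.98);  n_4 = (+0.8282, +0.5605)
∠(n_1, n_4) = 161.49°
δ = |180° − 161.49°| = 18.51°
18.51° ≤ 2α = 77.32°  →  valid

δ = 18.51°, valid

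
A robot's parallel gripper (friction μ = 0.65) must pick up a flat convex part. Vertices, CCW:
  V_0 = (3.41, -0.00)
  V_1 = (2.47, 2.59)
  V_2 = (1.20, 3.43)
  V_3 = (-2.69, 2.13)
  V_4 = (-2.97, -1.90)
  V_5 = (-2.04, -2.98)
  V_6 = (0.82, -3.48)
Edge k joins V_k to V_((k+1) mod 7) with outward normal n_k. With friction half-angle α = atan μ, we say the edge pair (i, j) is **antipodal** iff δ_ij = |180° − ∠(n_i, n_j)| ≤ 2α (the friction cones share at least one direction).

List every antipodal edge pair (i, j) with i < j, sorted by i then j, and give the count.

count = 9; pairs: (0,3), (0,4), (0,5), (1,3), (1,4), (1,5), (2,5), (2,6), (3,6)

α = atan 0.65 = 33.02°;  2α = 66.05°
n_0 = (+0.9400, +0.3412)
n_1 = (+0.5517, +0.8341)
n_2 = (-0.3170, +0.9484)
n_3 = (-0.9976, +0.0693)
n_4 = (-0.7578, -0.6525)
n_5 = (-0.1722, -0.9851)
n_6 = (+0.8022, -0.5970)
  (0,1): δ = 143.43°  ·
  (0,2): δ = 91.47°  ·
  (0,3): δ = 23.92°  ✓
  (0,4): δ = 20.78°  ✓
  (0,5): δ = 60.14°  ✓
  (0,6): δ = 123.39°  ·
  (1,2): δ = 128.04°  ·
  (1,3): δ = 60.49°  ✓
  (1,4): δ = 15.79°  ✓
  (1,5): δ = 23.56°  ✓
  (1,6): δ = 86.82°  ·
  (2,3): δ = 112.45°  ·
  (2,4): δ = 67.75°  ·
  (2,5): δ = 28.40°  ✓
  (2,6): δ = 34.86°  ✓
  (3,4): δ = 135.29°  ·
  (3,5): δ = 95.94°  ·
  (3,6): δ = 32.68°  ✓
  (4,5): δ = 140.65°  ·
  (4,6): δ = 77.39°  ·
  (5,6): δ = 116.74°  ·
antipodal pairs: 9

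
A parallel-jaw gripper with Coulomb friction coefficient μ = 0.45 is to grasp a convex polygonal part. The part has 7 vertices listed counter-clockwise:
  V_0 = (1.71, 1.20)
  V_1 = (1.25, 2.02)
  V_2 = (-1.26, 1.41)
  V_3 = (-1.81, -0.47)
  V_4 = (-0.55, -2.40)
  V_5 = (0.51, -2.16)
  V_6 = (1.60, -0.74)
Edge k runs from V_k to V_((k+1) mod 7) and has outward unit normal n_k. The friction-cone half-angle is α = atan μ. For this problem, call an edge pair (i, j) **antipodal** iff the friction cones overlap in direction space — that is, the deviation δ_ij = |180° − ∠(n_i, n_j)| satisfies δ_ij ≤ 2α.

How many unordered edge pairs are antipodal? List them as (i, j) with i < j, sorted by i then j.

count = 7; pairs: (0,2), (0,3), (1,4), (1,5), (2,5), (2,6), (3,6)

α = atan 0.45 = 24.23°;  2α = 48.46°
n_0 = (+0.8721, +0.4893)
n_1 = (-0.2362, +0.9717)
n_2 = (-0.9598, +0.2808)
n_3 = (-0.8374, -0.5467)
n_4 = (+0.2208, -0.9753)
n_5 = (+0.7932, -0.6089)
n_6 = (+0.9984, -0.0566)
  (0,1): δ = 105.63°  ·
  (0,2): δ = 45.60°  ✓
  (0,3): δ = 3.85°  ✓
  (0,4): δ = 73.47°  ·
  (0,5): δ = 113.20°  ·
  (0,6): δ = 147.46°  ·
  (1,2): δ = 119.97°  ·
  (1,3): δ = 70.52°  ·
  (1,4): δ = 0.90°  ✓
  (1,5): δ = 38.83°  ✓
  (1,6): δ = 73.10°  ·
  (2,3): δ = 130.55°  ·
  (2,4): δ = 60.94°  ·
  (2,5): δ = 21.20°  ✓
  (2,6): δ = 13.06°  ✓
  (3,4): δ = 110.38°  ·
  (3,5): δ = 70.65°  ·
  (3,6): δ = 36.38°  ✓
  (4,5): δ = 140.27°  ·
  (4,6): δ = 106.00°  ·
  (5,6): δ = 145.74°  ·
antipodal pairs: 7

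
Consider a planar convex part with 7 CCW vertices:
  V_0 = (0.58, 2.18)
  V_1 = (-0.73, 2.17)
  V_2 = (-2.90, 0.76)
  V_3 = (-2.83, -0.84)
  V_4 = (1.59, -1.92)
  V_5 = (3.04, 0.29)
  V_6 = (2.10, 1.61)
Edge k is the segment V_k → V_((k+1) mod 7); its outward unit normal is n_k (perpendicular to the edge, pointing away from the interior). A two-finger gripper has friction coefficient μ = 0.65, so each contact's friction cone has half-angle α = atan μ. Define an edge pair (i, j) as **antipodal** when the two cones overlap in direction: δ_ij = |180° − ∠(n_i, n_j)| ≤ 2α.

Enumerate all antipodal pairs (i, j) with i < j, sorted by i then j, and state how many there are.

α = atan 0.65 = 33.02°;  2α = 66.05°
n_0 = (-0.0076, +1.0000)
n_1 = (-0.5449, +0.8385)
n_2 = (-0.9990, -0.0437)
n_3 = (-0.2374, -0.9714)
n_4 = (+0.8361, -0.5486)
n_5 = (+0.8146, +0.5801)
n_6 = (+0.3511, +0.9363)
  (0,1): δ = 147.42°  ·
  (0,2): δ = 87.93°  ·
  (0,3): δ = 14.17°  ✓
  (0,4): δ = 56.29°  ✓
  (0,5): δ = 125.02°  ·
  (0,6): δ = 159.01°  ·
  (1,2): δ = 120.51°  ·
  (1,3): δ = 46.75°  ✓
  (1,4): δ = 23.72°  ✓
  (1,5): δ = 92.44°  ·
  (1,6): δ = 126.43°  ·
  (2,3): δ = 106.24°  ·
  (2,4): δ = 35.77°  ✓
  (2,5): δ = 32.95°  ✓
  (2,6): δ = 66.94°  ·
  (3,4): δ = 109.54°  ·
  (3,5): δ = 40.81°  ✓
  (3,6): δ = 6.83°  ✓
  (4,5): δ = 111.28°  ·
  (4,6): δ = 77.29°  ·
  (5,6): δ = 146.01°  ·
antipodal pairs: 8

count = 8; pairs: (0,3), (0,4), (1,3), (1,4), (2,4), (2,5), (3,5), (3,6)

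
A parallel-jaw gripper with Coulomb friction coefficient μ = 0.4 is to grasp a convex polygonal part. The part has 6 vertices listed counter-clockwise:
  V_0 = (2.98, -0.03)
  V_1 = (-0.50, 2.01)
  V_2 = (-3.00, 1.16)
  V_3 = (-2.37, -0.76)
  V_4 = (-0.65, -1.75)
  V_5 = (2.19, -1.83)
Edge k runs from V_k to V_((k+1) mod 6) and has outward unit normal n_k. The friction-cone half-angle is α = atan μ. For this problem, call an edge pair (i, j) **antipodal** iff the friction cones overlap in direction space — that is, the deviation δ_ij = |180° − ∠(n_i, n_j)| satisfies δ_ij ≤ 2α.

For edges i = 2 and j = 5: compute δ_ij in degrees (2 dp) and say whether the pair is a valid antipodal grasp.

α = atan 0.4 = 21.80°;  2α = 43.60°
edge 2: e_2 = (+0.63, -1.92);  n_2 = (-0.9502, -0.3118)
edge 5: e_5 = (+0.79, +1.80);  n_5 = (+0.9157, -0.4019)
∠(n_2, n_5) = 138.14°
δ = |180° − 138.14°| = 41.86°
41.86° ≤ 2α = 43.60°  →  valid

δ = 41.86°, valid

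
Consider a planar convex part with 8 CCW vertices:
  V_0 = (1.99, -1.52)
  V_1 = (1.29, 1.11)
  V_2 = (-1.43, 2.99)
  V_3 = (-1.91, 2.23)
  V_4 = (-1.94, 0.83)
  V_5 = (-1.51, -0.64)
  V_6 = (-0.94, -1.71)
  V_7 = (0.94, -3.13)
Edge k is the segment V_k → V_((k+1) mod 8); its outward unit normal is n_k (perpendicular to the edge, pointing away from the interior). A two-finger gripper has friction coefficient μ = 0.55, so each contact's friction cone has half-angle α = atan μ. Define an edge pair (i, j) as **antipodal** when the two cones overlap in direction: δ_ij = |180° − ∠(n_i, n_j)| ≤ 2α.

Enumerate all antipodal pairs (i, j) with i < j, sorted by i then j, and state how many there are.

count = 12; pairs: (0,2), (0,3), (0,4), (0,5), (0,6), (1,3), (1,4), (1,5), (1,6), (2,7), (3,7), (4,7)

α = atan 0.55 = 28.81°;  2α = 57.62°
n_0 = (+0.9664, +0.2572)
n_1 = (+0.5686, +0.8226)
n_2 = (-0.8455, +0.5340)
n_3 = (-0.9998, +0.0214)
n_4 = (-0.9598, -0.2808)
n_5 = (-0.8826, -0.4702)
n_6 = (-0.6027, -0.7980)
n_7 = (+0.8376, -0.5463)
  (0,1): δ = 139.56°  ·
  (0,2): δ = 47.18°  ✓
  (0,3): δ = 16.13°  ✓
  (0,4): δ = 1.40°  ✓
  (0,5): δ = 13.14°  ✓
  (0,6): δ = 38.03°  ✓
  (0,7): δ = 131.98°  ·
  (1,2): δ = 87.62°  ·
  (1,3): δ = 56.58°  ✓
  (1,4): δ = 39.04°  ✓
  (1,5): δ = 27.30°  ✓
  (1,6): δ = 2.41°  ✓
  (1,7): δ = 91.54°  ·
  (2,3): δ = 148.95°  ·
  (2,4): δ = 131.42°  ·
  (2,5): δ = 119.68°  ·
  (2,6): δ = 94.79°  ·
  (2,7): δ = 0.84°  ✓
  (3,4): δ = 162.47°  ·
  (3,5): δ = 150.73°  ·
  (3,6): δ = 125.84°  ·
  (3,7): δ = 31.88°  ✓
  (4,5): δ = 168.26°  ·
  (4,6): δ = 143.37°  ·
  (4,7): δ = 49.42°  ✓
  (5,6): δ = 155.11°  ·
  (5,7): δ = 61.16°  ·
  (6,7): δ = 86.05°  ·
antipodal pairs: 12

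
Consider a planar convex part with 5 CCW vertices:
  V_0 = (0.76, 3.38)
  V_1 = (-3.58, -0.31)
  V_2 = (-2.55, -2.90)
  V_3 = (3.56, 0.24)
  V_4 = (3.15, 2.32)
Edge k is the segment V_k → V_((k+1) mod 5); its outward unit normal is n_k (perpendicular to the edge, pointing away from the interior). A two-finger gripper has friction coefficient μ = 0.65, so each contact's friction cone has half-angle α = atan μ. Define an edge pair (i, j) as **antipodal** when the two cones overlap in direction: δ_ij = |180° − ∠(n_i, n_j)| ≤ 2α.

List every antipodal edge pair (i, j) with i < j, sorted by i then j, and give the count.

α = atan 0.65 = 33.02°;  2α = 66.05°
n_0 = (-0.6478, +0.7619)
n_1 = (-0.9292, -0.3695)
n_2 = (+0.4571, -0.8894)
n_3 = (+0.9811, +0.1934)
n_4 = (+0.4054, +0.9141)
  (0,1): δ = 108.69°  ·
  (0,2): δ = 13.17°  ✓
  (0,3): δ = 60.78°  ✓
  (0,4): δ = 115.71°  ·
  (1,2): δ = 84.49°  ·
  (1,3): δ = 10.54°  ✓
  (1,4): δ = 44.40°  ✓
  (2,3): δ = 106.05°  ·
  (2,4): δ = 51.12°  ✓
  (3,4): δ = 125.07°  ·
antipodal pairs: 5

count = 5; pairs: (0,2), (0,3), (1,3), (1,4), (2,4)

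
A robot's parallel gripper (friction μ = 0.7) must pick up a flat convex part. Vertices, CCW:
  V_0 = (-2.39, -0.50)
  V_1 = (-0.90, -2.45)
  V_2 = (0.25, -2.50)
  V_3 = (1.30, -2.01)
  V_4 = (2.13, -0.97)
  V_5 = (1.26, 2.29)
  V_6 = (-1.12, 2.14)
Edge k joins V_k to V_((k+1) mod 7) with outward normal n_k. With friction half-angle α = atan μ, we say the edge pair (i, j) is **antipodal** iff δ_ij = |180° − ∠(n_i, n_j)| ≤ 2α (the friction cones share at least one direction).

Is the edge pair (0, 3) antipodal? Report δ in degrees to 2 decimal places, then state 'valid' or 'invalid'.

α = atan 0.7 = 34.99°;  2α = 69.98°
edge 0: e_0 = (+1.49, -1.95);  n_0 = (-0.7946, -0.6071)
edge 3: e_3 = (+0.83, +1.04);  n_3 = (+0.7816, -0.6238)
∠(n_0, n_3) = 104.02°
δ = |180° − 104.02°| = 75.98°
75.98° > 2α = 69.98°  →  invalid

δ = 75.98°, invalid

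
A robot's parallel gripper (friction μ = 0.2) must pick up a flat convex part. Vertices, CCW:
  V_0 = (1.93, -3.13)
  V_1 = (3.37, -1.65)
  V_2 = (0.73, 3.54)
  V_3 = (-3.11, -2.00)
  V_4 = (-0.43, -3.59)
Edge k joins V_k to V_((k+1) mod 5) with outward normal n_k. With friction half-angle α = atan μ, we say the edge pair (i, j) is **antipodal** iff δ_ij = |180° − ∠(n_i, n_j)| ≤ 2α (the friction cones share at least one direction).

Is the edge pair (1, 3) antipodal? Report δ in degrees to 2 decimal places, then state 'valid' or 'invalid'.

α = atan 0.2 = 11.31°;  2α = 22.62°
edge 1: e_1 = (-2.64, +5.19);  n_1 = (+0.8913, +0.4534)
edge 3: e_3 = (+2.68, -1.59);  n_3 = (-0.5102, -0.8600)
∠(n_1, n_3) = 147.64°
δ = |180° − 147.64°| = 32.36°
32.36° > 2α = 22.62°  →  invalid

δ = 32.36°, invalid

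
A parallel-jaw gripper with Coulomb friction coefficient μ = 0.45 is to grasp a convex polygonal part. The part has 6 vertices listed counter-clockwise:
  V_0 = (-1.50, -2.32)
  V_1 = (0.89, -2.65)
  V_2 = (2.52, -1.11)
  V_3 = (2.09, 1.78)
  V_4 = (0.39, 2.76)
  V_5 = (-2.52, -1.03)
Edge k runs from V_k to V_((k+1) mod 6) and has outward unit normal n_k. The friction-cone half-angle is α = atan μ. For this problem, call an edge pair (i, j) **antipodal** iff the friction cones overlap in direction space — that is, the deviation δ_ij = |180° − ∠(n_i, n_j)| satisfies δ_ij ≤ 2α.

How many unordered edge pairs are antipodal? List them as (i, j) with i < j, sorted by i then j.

α = atan 0.45 = 24.23°;  2α = 48.46°
n_0 = (-0.1368, -0.9906)
n_1 = (+0.6868, -0.7269)
n_2 = (+0.9891, +0.1472)
n_3 = (+0.4994, +0.8664)
n_4 = (-0.7932, +0.6090)
n_5 = (-0.7844, -0.6202)
  (0,1): δ = 128.76°  ·
  (0,2): δ = 73.68°  ·
  (0,3): δ = 22.10°  ✓
  (0,4): δ = 60.34°  ·
  (0,5): δ = 136.19°  ·
  (1,2): δ = 124.91°  ·
  (1,3): δ = 73.34°  ·
  (1,4): δ = 9.11°  ✓
  (1,5): δ = 84.96°  ·
  (2,3): δ = 128.43°  ·
  (2,4): δ = 45.98°  ✓
  (2,5): δ = 29.87°  ✓
  (3,4): δ = 97.56°  ·
  (3,5): δ = 21.70°  ✓
  (4,5): δ = 104.15°  ·
antipodal pairs: 5

count = 5; pairs: (0,3), (1,4), (2,4), (2,5), (3,5)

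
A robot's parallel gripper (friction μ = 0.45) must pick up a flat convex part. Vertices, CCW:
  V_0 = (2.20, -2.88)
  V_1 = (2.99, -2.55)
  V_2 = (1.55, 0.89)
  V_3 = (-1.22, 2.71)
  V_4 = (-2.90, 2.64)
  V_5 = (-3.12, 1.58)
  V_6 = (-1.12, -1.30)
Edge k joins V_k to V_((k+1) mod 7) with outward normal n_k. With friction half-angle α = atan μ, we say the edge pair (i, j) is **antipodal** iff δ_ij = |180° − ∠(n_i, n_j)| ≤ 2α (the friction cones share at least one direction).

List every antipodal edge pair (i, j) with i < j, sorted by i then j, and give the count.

α = atan 0.45 = 24.23°;  2α = 48.46°
n_0 = (+0.3854, -0.9227)
n_1 = (+0.9224, +0.3861)
n_2 = (+0.5491, +0.8357)
n_3 = (-0.0416, +0.9991)
n_4 = (-0.9791, +0.2032)
n_5 = (-0.8214, -0.5704)
n_6 = (-0.4297, -0.9030)
  (0,1): δ = 89.96°  ·
  (0,2): δ = 55.98°  ·
  (0,3): δ = 20.29°  ✓
  (0,4): δ = 55.60°  ·
  (0,5): δ = 102.11°  ·
  (0,6): δ = 131.88°  ·
  (1,2): δ = 146.02°  ·
  (1,3): δ = 110.33°  ·
  (1,4): δ = 34.44°  ✓
  (1,5): δ = 12.06°  ✓
  (1,6): δ = 41.84°  ✓
  (2,3): δ = 144.31°  ·
  (2,4): δ = 68.42°  ·
  (2,5): δ = 21.92°  ✓
  (2,6): δ = 7.86°  ✓
  (3,4): δ = 104.11°  ·
  (3,5): δ = 57.61°  ·
  (3,6): δ = 27.84°  ✓
  (4,5): δ = 133.50°  ·
  (4,6): δ = 103.72°  ·
  (5,6): δ = 150.23°  ·
antipodal pairs: 7

count = 7; pairs: (0,3), (1,4), (1,5), (1,6), (2,5), (2,6), (3,6)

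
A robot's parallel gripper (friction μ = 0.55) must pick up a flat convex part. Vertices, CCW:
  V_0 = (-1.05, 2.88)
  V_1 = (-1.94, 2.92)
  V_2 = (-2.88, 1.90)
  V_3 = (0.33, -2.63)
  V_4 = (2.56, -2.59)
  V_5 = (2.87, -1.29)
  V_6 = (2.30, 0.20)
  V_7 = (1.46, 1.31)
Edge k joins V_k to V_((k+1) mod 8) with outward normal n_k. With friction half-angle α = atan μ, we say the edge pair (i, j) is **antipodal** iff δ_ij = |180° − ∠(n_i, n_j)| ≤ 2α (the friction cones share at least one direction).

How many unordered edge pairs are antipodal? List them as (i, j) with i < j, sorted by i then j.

α = atan 0.55 = 28.81°;  2α = 57.62°
n_0 = (+0.0449, +0.9990)
n_1 = (-0.7354, +0.6777)
n_2 = (-0.8159, -0.5782)
n_3 = (+0.0179, -0.9998)
n_4 = (+0.9727, -0.2320)
n_5 = (+0.9340, +0.3573)
n_6 = (+0.7974, +0.6034)
n_7 = (+0.5303, +0.8478)
  (0,1): δ = 130.09°  ·
  (0,2): δ = 52.10°  ✓
  (0,3): δ = 3.60°  ✓
  (0,4): δ = 79.16°  ·
  (0,5): δ = 113.51°  ·
  (0,6): δ = 129.69°  ·
  (0,7): δ = 150.55°  ·
  (1,2): δ = 102.02°  ·
  (1,3): δ = 46.31°  ✓
  (1,4): δ = 29.25°  ✓
  (1,5): δ = 63.60°  ·
  (1,6): δ = 79.78°  ·
  (1,7): δ = 100.64°  ·
  (2,3): δ = 124.29°  ·
  (2,4): δ = 48.73°  ✓
  (2,5): δ = 14.39°  ✓
  (2,6): δ = 1.80°  ✓
  (2,7): δ = 22.65°  ✓
  (3,4): δ = 104.44°  ·
  (3,5): δ = 70.09°  ·
  (3,6): δ = 53.91°  ✓
  (3,7): δ = 33.05°  ✓
  (4,5): δ = 145.65°  ·
  (4,6): δ = 129.47°  ·
  (4,7): δ = 108.61°  ·
  (5,6): δ = 163.82°  ·
  (5,7): δ = 142.96°  ·
  (6,7): δ = 159.14°  ·
antipodal pairs: 10

count = 10; pairs: (0,2), (0,3), (1,3), (1,4), (2,4), (2,5), (2,6), (2,7), (3,6), (3,7)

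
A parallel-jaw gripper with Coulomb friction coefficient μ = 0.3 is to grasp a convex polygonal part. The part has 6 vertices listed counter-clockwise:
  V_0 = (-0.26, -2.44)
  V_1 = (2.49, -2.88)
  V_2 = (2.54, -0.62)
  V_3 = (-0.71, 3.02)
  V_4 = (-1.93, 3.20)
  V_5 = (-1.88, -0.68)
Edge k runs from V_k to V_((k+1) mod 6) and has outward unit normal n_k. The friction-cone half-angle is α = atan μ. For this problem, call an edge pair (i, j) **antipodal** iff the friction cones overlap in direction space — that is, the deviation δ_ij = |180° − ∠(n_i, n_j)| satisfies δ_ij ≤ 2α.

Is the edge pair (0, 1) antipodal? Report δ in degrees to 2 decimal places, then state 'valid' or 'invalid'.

δ = 82.18°, invalid

α = atan 0.3 = 16.70°;  2α = 33.40°
edge 0: e_0 = (+2.75, -0.44);  n_0 = (-0.1580, -0.9874)
edge 1: e_1 = (+0.05, +2.26);  n_1 = (+0.9998, -0.0221)
∠(n_0, n_1) = 97.82°
δ = |180° − 97.82°| = 82.18°
82.18° > 2α = 33.40°  →  invalid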